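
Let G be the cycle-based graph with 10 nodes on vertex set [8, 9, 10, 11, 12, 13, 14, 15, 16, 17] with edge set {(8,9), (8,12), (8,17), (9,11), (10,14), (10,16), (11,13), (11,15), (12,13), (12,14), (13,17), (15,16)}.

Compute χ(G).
Clique number ω(G) = 2 (lower bound: χ ≥ ω).
Odd cycle [17, 8, 9, 11, 13] needs 3 colors (χ ≥ 3).
The coloring below uses 3 colors, so χ(G) = 3.
A valid 3-coloring: color 1: [11, 12, 16, 17]; color 2: [8, 10, 13, 15]; color 3: [9, 14].

χ(G) = 3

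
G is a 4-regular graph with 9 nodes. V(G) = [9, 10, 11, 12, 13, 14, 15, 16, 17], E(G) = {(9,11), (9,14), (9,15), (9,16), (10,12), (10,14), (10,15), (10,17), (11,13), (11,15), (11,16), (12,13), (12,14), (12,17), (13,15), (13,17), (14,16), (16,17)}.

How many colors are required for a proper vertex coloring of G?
χ(G) = 3

Clique number ω(G) = 3 (lower bound: χ ≥ ω).
The clique on [9, 11, 16] has size 3, forcing χ ≥ 3, and the coloring below uses 3 colors, so χ(G) = 3.
A valid 3-coloring: color 1: [11, 14, 17]; color 2: [9, 10, 13]; color 3: [12, 15, 16].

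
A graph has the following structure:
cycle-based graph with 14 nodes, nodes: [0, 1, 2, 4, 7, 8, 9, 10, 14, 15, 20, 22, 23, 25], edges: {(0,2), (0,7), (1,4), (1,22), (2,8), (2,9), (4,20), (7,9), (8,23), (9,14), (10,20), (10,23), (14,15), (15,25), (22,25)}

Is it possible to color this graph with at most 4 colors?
A valid 4-coloring: color 1: [0, 4, 8, 9, 10, 15, 22]; color 2: [1, 2, 7, 14, 20, 23, 25].
(χ(G) = 2 ≤ 4.)

Yes, G is 4-colorable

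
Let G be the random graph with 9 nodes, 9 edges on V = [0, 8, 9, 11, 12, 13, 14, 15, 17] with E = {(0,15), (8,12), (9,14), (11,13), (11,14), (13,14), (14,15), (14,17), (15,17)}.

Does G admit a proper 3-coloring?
A valid 3-coloring: color 1: [0, 12, 14]; color 2: [8, 9, 11, 15]; color 3: [13, 17].
(χ(G) = 3 ≤ 3.)

Yes, G is 3-colorable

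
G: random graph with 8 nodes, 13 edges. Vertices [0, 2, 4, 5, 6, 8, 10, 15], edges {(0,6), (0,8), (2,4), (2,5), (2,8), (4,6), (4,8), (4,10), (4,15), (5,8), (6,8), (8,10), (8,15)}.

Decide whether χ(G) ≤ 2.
No, G is not 2-colorable

The clique on vertices [0, 6, 8] has size 3 > 2, so it alone needs 3 colors.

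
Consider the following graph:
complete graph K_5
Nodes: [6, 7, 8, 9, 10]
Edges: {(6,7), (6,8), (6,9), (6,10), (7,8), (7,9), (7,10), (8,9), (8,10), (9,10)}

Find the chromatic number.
Clique number ω(G) = 5 (lower bound: χ ≥ ω).
The clique on [6, 7, 8, 9, 10] has size 5, forcing χ ≥ 5, and the coloring below uses 5 colors, so χ(G) = 5.
A valid 5-coloring: color 1: [9]; color 2: [6]; color 3: [7]; color 4: [10]; color 5: [8].

χ(G) = 5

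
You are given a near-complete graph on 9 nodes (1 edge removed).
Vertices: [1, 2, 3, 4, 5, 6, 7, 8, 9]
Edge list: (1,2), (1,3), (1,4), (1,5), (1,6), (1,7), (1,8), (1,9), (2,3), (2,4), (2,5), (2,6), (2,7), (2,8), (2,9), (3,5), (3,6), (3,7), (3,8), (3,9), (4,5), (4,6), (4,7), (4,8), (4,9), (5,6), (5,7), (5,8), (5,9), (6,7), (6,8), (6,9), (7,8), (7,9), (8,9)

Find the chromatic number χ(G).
Clique number ω(G) = 8 (lower bound: χ ≥ ω).
The clique on [1, 2, 3, 5, 6, 7, 8, 9] has size 8, forcing χ ≥ 8, and the coloring below uses 8 colors, so χ(G) = 8.
A valid 8-coloring: color 1: [6]; color 2: [9]; color 3: [1]; color 4: [8]; color 5: [2]; color 6: [7]; color 7: [5]; color 8: [3, 4].

χ(G) = 8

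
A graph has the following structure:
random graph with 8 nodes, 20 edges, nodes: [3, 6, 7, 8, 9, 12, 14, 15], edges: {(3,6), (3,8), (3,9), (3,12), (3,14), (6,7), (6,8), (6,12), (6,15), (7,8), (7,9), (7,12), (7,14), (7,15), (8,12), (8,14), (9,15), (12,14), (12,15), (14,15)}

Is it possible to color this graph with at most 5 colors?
Yes, G is 5-colorable

A valid 5-coloring: color 1: [9, 12]; color 2: [3, 7]; color 3: [8, 15]; color 4: [6, 14].
(χ(G) = 4 ≤ 5.)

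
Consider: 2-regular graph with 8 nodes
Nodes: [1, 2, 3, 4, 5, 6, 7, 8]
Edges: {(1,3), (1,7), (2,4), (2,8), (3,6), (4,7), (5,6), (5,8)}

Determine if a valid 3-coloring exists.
A valid 3-coloring: color 1: [2, 3, 5, 7]; color 2: [1, 4, 6, 8].
(χ(G) = 2 ≤ 3.)

Yes, G is 3-colorable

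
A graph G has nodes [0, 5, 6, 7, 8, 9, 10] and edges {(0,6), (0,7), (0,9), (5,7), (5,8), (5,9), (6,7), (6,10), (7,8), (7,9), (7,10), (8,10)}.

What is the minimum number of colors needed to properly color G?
Clique number ω(G) = 3 (lower bound: χ ≥ ω).
The clique on [0, 7, 9] has size 3, forcing χ ≥ 3, and the coloring below uses 3 colors, so χ(G) = 3.
A valid 3-coloring: color 1: [7]; color 2: [0, 5, 10]; color 3: [6, 8, 9].

χ(G) = 3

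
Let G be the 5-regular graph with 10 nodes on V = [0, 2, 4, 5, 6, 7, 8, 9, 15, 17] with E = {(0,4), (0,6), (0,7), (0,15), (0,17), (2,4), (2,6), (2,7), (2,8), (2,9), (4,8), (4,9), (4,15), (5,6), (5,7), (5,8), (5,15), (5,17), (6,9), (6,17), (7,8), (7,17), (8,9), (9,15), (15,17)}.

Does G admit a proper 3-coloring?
The clique on vertices [2, 4, 8, 9] has size 4 > 3, so it alone needs 4 colors.

No, G is not 3-colorable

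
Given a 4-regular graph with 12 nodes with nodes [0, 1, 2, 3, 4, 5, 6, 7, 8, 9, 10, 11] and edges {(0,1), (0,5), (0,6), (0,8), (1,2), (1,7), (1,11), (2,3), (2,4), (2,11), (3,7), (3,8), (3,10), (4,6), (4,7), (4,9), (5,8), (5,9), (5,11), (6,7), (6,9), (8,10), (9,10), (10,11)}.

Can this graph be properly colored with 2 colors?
No, G is not 2-colorable

The clique on vertices [0, 5, 8] has size 3 > 2, so it alone needs 3 colors.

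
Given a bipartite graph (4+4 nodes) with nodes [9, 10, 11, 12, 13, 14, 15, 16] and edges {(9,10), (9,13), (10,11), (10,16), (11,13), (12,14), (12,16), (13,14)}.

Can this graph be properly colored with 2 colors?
A valid 2-coloring: color 1: [10, 12, 13, 15]; color 2: [9, 11, 14, 16].
(χ(G) = 2 ≤ 2.)

Yes, G is 2-colorable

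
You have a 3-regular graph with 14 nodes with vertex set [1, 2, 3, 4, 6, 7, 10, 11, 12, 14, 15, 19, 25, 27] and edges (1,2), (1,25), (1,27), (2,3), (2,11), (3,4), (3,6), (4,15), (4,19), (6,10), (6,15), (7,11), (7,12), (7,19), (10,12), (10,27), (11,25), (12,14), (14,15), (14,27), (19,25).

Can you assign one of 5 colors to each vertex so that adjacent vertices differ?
A valid 5-coloring: color 1: [2, 4, 6, 7, 25, 27]; color 2: [1, 3, 10, 11, 14, 19]; color 3: [12, 15].
(χ(G) = 3 ≤ 5.)

Yes, G is 5-colorable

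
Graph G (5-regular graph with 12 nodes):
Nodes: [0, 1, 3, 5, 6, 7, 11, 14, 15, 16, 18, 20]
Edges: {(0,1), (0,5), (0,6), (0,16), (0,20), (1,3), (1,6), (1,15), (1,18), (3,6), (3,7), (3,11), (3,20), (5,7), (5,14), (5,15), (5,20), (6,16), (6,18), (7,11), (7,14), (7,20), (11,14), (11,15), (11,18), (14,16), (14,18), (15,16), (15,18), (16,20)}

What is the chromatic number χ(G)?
χ(G) = 4

Clique number ω(G) = 3 (lower bound: χ ≥ ω).
Odd cycle [14, 5, 20, 3, 11] needs 3 colors (χ ≥ 3).
Vertex 7 is adjacent to every vertex of [3, 5, 11, 14, 20], which already need 3 colors among themselves, so 7 needs a new color (χ ≥ 4).
The coloring below uses 4 colors, so χ(G) = 4.
A valid 4-coloring: color 1: [7, 16, 18]; color 2: [1, 5, 11]; color 3: [0, 3, 14, 15]; color 4: [6, 20].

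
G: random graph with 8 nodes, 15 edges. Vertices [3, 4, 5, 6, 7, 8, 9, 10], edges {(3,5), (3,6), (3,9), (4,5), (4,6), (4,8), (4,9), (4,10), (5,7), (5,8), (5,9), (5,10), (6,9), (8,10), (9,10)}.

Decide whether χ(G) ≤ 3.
No, G is not 3-colorable

The clique on vertices [4, 5, 8, 10] has size 4 > 3, so it alone needs 4 colors.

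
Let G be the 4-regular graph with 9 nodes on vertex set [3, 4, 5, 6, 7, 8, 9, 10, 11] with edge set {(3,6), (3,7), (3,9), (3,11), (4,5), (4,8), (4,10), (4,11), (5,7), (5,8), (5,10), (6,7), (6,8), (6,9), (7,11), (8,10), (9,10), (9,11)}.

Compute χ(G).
Clique number ω(G) = 4 (lower bound: χ ≥ ω).
The clique on [4, 5, 8, 10] has size 4, forcing χ ≥ 4, and the coloring below uses 4 colors, so χ(G) = 4.
A valid 4-coloring: color 1: [6, 10, 11]; color 2: [7, 8, 9]; color 3: [3, 4]; color 4: [5].

χ(G) = 4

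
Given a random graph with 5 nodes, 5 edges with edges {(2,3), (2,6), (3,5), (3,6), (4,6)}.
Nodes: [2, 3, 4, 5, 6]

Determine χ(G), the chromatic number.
χ(G) = 3

Clique number ω(G) = 3 (lower bound: χ ≥ ω).
The clique on [2, 3, 6] has size 3, forcing χ ≥ 3, and the coloring below uses 3 colors, so χ(G) = 3.
A valid 3-coloring: color 1: [5, 6]; color 2: [3, 4]; color 3: [2].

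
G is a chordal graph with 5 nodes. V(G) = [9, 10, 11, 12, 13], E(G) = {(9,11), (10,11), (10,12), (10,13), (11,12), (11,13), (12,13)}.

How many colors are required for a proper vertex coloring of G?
χ(G) = 4

Clique number ω(G) = 4 (lower bound: χ ≥ ω).
The clique on [10, 11, 12, 13] has size 4, forcing χ ≥ 4, and the coloring below uses 4 colors, so χ(G) = 4.
A valid 4-coloring: color 1: [11]; color 2: [9, 10]; color 3: [13]; color 4: [12].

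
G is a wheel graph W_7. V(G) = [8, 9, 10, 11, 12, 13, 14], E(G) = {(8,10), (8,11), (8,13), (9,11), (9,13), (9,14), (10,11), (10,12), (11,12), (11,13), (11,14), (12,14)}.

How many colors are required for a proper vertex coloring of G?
Clique number ω(G) = 3 (lower bound: χ ≥ ω).
The clique on [8, 10, 11] has size 3, forcing χ ≥ 3, and the coloring below uses 3 colors, so χ(G) = 3.
A valid 3-coloring: color 1: [11]; color 2: [8, 9, 12]; color 3: [10, 13, 14].

χ(G) = 3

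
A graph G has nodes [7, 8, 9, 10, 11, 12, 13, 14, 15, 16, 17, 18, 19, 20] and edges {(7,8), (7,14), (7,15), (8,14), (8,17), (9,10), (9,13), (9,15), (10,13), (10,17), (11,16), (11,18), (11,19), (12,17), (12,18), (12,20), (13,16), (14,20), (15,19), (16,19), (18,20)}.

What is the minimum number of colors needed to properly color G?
Clique number ω(G) = 3 (lower bound: χ ≥ ω).
The clique on [7, 8, 14] has size 3, forcing χ ≥ 3, and the coloring below uses 3 colors, so χ(G) = 3.
A valid 3-coloring: color 1: [8, 10, 15, 16, 18]; color 2: [7, 11, 13, 17, 20]; color 3: [9, 12, 14, 19].

χ(G) = 3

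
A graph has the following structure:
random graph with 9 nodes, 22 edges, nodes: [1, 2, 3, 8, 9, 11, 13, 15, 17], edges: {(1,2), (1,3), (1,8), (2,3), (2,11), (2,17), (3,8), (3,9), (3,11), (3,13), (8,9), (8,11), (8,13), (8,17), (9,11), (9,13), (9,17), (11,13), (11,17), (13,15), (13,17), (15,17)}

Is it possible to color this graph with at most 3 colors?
The clique on vertices [8, 9, 11, 13, 17] has size 5 > 3, so it alone needs 5 colors.

No, G is not 3-colorable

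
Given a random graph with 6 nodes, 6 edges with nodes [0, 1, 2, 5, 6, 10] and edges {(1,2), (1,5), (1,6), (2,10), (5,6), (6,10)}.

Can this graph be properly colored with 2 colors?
No, G is not 2-colorable

The clique on vertices [1, 5, 6] has size 3 > 2, so it alone needs 3 colors.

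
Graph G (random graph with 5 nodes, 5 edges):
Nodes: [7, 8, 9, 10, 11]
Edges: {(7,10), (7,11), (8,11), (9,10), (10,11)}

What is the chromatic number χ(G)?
χ(G) = 3

Clique number ω(G) = 3 (lower bound: χ ≥ ω).
The clique on [7, 10, 11] has size 3, forcing χ ≥ 3, and the coloring below uses 3 colors, so χ(G) = 3.
A valid 3-coloring: color 1: [9, 11]; color 2: [8, 10]; color 3: [7].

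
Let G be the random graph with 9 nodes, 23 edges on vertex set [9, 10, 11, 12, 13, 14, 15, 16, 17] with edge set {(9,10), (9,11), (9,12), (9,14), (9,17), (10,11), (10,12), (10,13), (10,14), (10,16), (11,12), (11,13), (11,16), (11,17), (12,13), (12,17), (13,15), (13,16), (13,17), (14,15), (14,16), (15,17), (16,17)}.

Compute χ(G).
Clique number ω(G) = 4 (lower bound: χ ≥ ω).
The clique on [11, 13, 16, 17] has size 4, forcing χ ≥ 4, and the coloring below uses 4 colors, so χ(G) = 4.
A valid 4-coloring: color 1: [10, 17]; color 2: [11, 14]; color 3: [9, 13]; color 4: [12, 15, 16].

χ(G) = 4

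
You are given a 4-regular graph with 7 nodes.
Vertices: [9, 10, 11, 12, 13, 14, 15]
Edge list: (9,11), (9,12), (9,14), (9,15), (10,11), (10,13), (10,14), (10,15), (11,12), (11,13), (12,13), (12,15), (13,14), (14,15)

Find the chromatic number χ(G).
Clique number ω(G) = 3 (lower bound: χ ≥ ω).
Suppose a proper 3-coloring c exists. The clique [9, 11, 12] takes 3 distinct colors; by symmetry let c(9) = 1, c(11) = 2, c(12) = 3.
- Vertex 13: neighbors [11, 12] already have colors [2, 3] ⇒ c(13) = 1.
- Vertex 10: neighbors [13, 11] already have colors [1, 2] ⇒ c(10) = 3.
- Vertex 14: neighbors [9, 10] already have colors [1, 3] ⇒ c(14) = 2.
- Vertex 15: neighbors [9, 14, 10] already have colors [1, 2, 3] — all 3 colors blocked. Contradiction.
The forced assignments end in a contradiction, so G has no proper 3-coloring (χ ≥ 4).
The coloring below uses 4 colors, so χ(G) = 4.
A valid 4-coloring: color 1: [12, 14]; color 2: [9, 13]; color 3: [11, 15]; color 4: [10].

χ(G) = 4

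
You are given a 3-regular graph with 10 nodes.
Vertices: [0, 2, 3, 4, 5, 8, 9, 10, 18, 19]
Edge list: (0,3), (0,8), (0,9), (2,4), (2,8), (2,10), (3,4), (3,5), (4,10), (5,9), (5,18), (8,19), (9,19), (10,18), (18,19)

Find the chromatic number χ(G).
Clique number ω(G) = 3 (lower bound: χ ≥ ω).
The clique on [2, 4, 10] has size 3, forcing χ ≥ 3, and the coloring below uses 3 colors, so χ(G) = 3.
A valid 3-coloring: color 1: [2, 3, 9, 18]; color 2: [0, 5, 10, 19]; color 3: [4, 8].

χ(G) = 3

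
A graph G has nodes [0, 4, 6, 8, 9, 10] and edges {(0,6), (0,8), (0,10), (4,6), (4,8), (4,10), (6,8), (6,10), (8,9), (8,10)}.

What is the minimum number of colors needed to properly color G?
Clique number ω(G) = 4 (lower bound: χ ≥ ω).
The clique on [0, 6, 8, 10] has size 4, forcing χ ≥ 4, and the coloring below uses 4 colors, so χ(G) = 4.
A valid 4-coloring: color 1: [8]; color 2: [9, 10]; color 3: [6]; color 4: [0, 4].

χ(G) = 4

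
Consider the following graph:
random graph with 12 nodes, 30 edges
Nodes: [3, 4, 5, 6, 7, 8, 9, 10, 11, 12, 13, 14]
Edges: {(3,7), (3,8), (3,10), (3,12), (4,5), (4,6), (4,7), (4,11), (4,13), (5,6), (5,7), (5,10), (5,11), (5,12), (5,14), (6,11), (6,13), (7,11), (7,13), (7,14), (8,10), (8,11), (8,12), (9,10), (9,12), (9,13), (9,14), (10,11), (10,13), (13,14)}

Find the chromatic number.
Clique number ω(G) = 4 (lower bound: χ ≥ ω).
The clique on [4, 5, 6, 11] has size 4, forcing χ ≥ 4, and the coloring below uses 4 colors, so χ(G) = 4.
A valid 4-coloring: color 1: [5, 8, 13]; color 2: [3, 9, 11]; color 3: [6, 7, 10, 12]; color 4: [4, 14].

χ(G) = 4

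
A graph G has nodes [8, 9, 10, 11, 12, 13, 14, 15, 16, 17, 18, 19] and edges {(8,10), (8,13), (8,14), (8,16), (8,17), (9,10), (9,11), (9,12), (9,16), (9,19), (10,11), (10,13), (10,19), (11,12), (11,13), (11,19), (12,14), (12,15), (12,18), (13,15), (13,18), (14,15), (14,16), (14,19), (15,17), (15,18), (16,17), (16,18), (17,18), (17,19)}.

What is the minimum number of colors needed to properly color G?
Clique number ω(G) = 4 (lower bound: χ ≥ ω).
The clique on [9, 10, 11, 19] has size 4, forcing χ ≥ 4, and the coloring below uses 4 colors, so χ(G) = 4.
A valid 4-coloring: color 1: [11, 14, 18]; color 2: [9, 13, 17]; color 3: [10, 12, 16]; color 4: [8, 15, 19].

χ(G) = 4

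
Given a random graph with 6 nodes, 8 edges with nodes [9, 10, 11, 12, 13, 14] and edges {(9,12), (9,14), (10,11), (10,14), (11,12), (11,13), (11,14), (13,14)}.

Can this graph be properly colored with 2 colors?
The clique on vertices [10, 11, 14] has size 3 > 2, so it alone needs 3 colors.

No, G is not 2-colorable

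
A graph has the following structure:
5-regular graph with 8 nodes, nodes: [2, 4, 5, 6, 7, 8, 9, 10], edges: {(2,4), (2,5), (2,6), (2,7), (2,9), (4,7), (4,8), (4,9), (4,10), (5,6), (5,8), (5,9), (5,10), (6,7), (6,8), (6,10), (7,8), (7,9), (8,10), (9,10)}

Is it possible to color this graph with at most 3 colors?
No, G is not 3-colorable

The clique on vertices [5, 6, 8, 10] has size 4 > 3, so it alone needs 4 colors.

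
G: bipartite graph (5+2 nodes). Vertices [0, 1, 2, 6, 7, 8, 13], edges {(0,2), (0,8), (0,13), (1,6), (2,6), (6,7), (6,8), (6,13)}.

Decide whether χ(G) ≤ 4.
A valid 4-coloring: color 1: [0, 6]; color 2: [1, 2, 7, 8, 13].
(χ(G) = 2 ≤ 4.)

Yes, G is 4-colorable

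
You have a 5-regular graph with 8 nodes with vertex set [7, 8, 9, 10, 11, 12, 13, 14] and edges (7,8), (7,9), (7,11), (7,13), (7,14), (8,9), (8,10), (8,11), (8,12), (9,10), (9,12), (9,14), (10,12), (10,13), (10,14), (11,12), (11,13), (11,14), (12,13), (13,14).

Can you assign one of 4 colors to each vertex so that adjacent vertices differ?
A valid 4-coloring: color 1: [8, 13]; color 2: [12, 14]; color 3: [9, 11]; color 4: [7, 10].
(χ(G) = 4 ≤ 4.)

Yes, G is 4-colorable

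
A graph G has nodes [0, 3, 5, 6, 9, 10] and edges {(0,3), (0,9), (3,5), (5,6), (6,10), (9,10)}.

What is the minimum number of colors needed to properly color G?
Clique number ω(G) = 2 (lower bound: χ ≥ ω).
The graph is bipartite (no odd cycle), so 2 colors suffice: χ(G) = 2.
A valid 2-coloring: color 1: [3, 6, 9]; color 2: [0, 5, 10].

χ(G) = 2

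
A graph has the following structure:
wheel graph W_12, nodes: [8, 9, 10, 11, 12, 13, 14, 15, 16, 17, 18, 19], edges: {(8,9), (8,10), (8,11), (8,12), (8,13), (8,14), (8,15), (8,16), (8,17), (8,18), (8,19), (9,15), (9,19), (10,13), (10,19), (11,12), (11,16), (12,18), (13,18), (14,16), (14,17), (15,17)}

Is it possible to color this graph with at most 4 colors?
Yes, G is 4-colorable

A valid 4-coloring: color 1: [8]; color 2: [11, 13, 14, 15, 19]; color 3: [9, 10, 16, 17, 18]; color 4: [12].
(χ(G) = 4 ≤ 4.)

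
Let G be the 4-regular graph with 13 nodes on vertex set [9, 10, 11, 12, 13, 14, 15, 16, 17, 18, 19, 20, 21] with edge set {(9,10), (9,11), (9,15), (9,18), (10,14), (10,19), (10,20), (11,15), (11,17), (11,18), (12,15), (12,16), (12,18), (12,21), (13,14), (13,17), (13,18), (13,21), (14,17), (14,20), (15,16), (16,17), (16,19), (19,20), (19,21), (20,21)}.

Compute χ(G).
χ(G) = 3

Clique number ω(G) = 3 (lower bound: χ ≥ ω).
The clique on [9, 11, 18] has size 3, forcing χ ≥ 3, and the coloring below uses 3 colors, so χ(G) = 3.
A valid 3-coloring: color 1: [11, 13, 16, 20]; color 2: [10, 15, 17, 18, 21]; color 3: [9, 12, 14, 19].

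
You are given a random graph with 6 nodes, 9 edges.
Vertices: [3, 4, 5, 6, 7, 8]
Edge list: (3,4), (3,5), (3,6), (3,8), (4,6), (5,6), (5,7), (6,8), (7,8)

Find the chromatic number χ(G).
χ(G) = 3

Clique number ω(G) = 3 (lower bound: χ ≥ ω).
The clique on [3, 6, 8] has size 3, forcing χ ≥ 3, and the coloring below uses 3 colors, so χ(G) = 3.
A valid 3-coloring: color 1: [3, 7]; color 2: [6]; color 3: [4, 5, 8].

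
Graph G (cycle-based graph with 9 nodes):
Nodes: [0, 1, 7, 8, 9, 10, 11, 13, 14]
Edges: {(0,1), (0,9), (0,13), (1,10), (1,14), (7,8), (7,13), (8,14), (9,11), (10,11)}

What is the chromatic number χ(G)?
χ(G) = 3

Clique number ω(G) = 2 (lower bound: χ ≥ ω).
Odd cycle [9, 11, 10, 1, 0] needs 3 colors (χ ≥ 3).
The coloring below uses 3 colors, so χ(G) = 3.
A valid 3-coloring: color 1: [0, 7, 11, 14]; color 2: [1, 8, 9, 13]; color 3: [10].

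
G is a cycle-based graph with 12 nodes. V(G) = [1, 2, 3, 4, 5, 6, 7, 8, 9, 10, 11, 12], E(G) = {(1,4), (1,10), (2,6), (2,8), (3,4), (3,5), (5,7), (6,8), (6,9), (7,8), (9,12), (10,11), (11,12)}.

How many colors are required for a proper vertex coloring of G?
Clique number ω(G) = 3 (lower bound: χ ≥ ω).
The clique on [2, 6, 8] has size 3, forcing χ ≥ 3, and the coloring below uses 3 colors, so χ(G) = 3.
A valid 3-coloring: color 1: [4, 5, 6, 10, 12]; color 2: [1, 3, 8, 9, 11]; color 3: [2, 7].

χ(G) = 3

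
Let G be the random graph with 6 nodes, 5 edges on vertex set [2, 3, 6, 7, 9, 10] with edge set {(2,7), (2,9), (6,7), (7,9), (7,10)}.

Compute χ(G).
χ(G) = 3

Clique number ω(G) = 3 (lower bound: χ ≥ ω).
The clique on [2, 7, 9] has size 3, forcing χ ≥ 3, and the coloring below uses 3 colors, so χ(G) = 3.
A valid 3-coloring: color 1: [3, 7]; color 2: [6, 9, 10]; color 3: [2].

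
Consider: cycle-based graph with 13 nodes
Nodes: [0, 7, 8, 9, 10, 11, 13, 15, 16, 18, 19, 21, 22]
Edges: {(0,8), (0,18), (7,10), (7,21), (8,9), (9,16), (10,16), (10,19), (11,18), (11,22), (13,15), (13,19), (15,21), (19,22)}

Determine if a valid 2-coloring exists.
No, G is not 2-colorable

Odd cycle [16, 9, 8, 0, 18, 11, 22, 19, 10] needs 3 colors (χ ≥ 3).
Hence χ(G) ≥ 3 > 2, so no proper 2-coloring exists.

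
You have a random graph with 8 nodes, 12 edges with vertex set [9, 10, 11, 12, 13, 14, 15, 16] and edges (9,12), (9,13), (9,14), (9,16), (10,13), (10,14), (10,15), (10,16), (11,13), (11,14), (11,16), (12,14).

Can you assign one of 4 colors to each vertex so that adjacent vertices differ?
A valid 4-coloring: color 1: [9, 10, 11]; color 2: [13, 14, 15, 16]; color 3: [12].
(χ(G) = 3 ≤ 4.)

Yes, G is 4-colorable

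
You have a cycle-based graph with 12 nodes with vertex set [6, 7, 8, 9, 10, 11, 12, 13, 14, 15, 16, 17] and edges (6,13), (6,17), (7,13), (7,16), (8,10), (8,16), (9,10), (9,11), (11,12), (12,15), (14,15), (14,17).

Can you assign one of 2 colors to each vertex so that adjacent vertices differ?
Yes, G is 2-colorable

A valid 2-coloring: color 1: [10, 11, 13, 15, 16, 17]; color 2: [6, 7, 8, 9, 12, 14].
(χ(G) = 2 ≤ 2.)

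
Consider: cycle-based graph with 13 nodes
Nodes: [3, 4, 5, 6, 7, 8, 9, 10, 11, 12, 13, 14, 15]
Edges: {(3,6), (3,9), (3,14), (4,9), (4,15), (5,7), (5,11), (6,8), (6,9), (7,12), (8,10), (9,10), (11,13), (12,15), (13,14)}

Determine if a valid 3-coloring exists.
Yes, G is 3-colorable

A valid 3-coloring: color 1: [7, 8, 9, 11, 14, 15]; color 2: [4, 5, 6, 10, 12, 13]; color 3: [3].
(χ(G) = 3 ≤ 3.)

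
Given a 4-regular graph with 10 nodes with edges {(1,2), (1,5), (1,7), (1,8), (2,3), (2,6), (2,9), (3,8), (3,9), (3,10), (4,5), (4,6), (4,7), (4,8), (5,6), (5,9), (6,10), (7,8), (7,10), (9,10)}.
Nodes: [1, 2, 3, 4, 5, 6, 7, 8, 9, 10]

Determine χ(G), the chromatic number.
Clique number ω(G) = 3 (lower bound: χ ≥ ω).
The clique on [1, 7, 8] has size 3, forcing χ ≥ 3, and the coloring below uses 3 colors, so χ(G) = 3.
A valid 3-coloring: color 1: [2, 5, 8, 10]; color 2: [3, 6, 7]; color 3: [1, 4, 9].

χ(G) = 3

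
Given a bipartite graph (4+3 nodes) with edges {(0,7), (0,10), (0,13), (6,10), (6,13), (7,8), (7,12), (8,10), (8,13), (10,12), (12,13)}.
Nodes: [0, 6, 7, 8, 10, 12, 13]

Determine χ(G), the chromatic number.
χ(G) = 2

Clique number ω(G) = 2 (lower bound: χ ≥ ω).
The graph is bipartite (no odd cycle), so 2 colors suffice: χ(G) = 2.
A valid 2-coloring: color 1: [7, 10, 13]; color 2: [0, 6, 8, 12].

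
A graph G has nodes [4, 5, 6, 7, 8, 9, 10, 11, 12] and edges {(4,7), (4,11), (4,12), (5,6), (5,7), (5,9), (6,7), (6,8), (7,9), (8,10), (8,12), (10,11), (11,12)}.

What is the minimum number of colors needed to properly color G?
χ(G) = 3

Clique number ω(G) = 3 (lower bound: χ ≥ ω).
The clique on [5, 7, 9] has size 3, forcing χ ≥ 3, and the coloring below uses 3 colors, so χ(G) = 3.
A valid 3-coloring: color 1: [7, 8, 11]; color 2: [4, 6, 9, 10]; color 3: [5, 12].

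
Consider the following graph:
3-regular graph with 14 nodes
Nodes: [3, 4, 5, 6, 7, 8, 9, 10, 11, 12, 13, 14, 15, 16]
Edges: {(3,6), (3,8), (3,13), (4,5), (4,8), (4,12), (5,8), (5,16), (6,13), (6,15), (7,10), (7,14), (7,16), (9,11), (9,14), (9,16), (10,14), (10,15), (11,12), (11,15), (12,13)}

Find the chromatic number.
Clique number ω(G) = 3 (lower bound: χ ≥ ω).
The clique on [3, 6, 13] has size 3, forcing χ ≥ 3, and the coloring below uses 3 colors, so χ(G) = 3.
A valid 3-coloring: color 1: [3, 5, 7, 9, 12, 15]; color 2: [4, 6, 10, 11, 16]; color 3: [8, 13, 14].

χ(G) = 3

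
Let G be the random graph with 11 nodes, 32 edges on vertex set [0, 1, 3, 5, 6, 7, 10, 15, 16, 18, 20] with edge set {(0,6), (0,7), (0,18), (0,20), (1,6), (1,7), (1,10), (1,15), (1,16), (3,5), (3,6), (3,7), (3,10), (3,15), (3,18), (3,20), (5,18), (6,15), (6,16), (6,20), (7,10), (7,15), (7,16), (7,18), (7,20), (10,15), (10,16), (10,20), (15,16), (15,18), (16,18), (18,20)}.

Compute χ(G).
Clique number ω(G) = 5 (lower bound: χ ≥ ω).
The clique on [1, 7, 10, 15, 16] has size 5, forcing χ ≥ 5, and the coloring below uses 5 colors, so χ(G) = 5.
A valid 5-coloring: color 1: [5, 6, 7]; color 2: [0, 3, 16]; color 3: [1, 18]; color 4: [15, 20]; color 5: [10].

χ(G) = 5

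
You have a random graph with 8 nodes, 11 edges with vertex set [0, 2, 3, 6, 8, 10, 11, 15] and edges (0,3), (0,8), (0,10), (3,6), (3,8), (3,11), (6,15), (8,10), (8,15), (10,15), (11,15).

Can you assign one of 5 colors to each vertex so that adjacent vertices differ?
Yes, G is 5-colorable

A valid 5-coloring: color 1: [2, 3, 10]; color 2: [6, 8, 11]; color 3: [0, 15].
(χ(G) = 3 ≤ 5.)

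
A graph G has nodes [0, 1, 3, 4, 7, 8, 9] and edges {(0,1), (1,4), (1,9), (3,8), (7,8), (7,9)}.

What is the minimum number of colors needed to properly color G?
Clique number ω(G) = 2 (lower bound: χ ≥ ω).
The graph is bipartite (no odd cycle), so 2 colors suffice: χ(G) = 2.
A valid 2-coloring: color 1: [1, 3, 7]; color 2: [0, 4, 8, 9].

χ(G) = 2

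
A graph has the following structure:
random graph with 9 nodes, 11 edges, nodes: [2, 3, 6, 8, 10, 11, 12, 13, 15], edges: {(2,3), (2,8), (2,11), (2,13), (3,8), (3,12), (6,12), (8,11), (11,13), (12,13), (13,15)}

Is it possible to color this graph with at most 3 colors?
A valid 3-coloring: color 1: [2, 10, 12, 15]; color 2: [6, 8, 13]; color 3: [3, 11].
(χ(G) = 3 ≤ 3.)

Yes, G is 3-colorable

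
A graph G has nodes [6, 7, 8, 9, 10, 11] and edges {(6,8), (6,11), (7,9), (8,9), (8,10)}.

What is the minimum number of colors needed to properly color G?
χ(G) = 2

Clique number ω(G) = 2 (lower bound: χ ≥ ω).
The graph is bipartite (no odd cycle), so 2 colors suffice: χ(G) = 2.
A valid 2-coloring: color 1: [7, 8, 11]; color 2: [6, 9, 10].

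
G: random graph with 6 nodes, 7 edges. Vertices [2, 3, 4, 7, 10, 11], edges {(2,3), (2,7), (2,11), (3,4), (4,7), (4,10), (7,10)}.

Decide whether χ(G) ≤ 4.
A valid 4-coloring: color 1: [2, 4]; color 2: [3, 7, 11]; color 3: [10].
(χ(G) = 3 ≤ 4.)

Yes, G is 4-colorable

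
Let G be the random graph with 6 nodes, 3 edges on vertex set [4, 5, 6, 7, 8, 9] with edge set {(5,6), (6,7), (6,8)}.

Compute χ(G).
χ(G) = 2

Clique number ω(G) = 2 (lower bound: χ ≥ ω).
The graph is bipartite (no odd cycle), so 2 colors suffice: χ(G) = 2.
A valid 2-coloring: color 1: [4, 6, 9]; color 2: [5, 7, 8].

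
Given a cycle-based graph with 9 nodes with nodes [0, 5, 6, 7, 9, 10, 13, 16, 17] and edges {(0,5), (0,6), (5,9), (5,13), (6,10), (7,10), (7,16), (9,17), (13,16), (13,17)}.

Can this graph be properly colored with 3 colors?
Yes, G is 3-colorable

A valid 3-coloring: color 1: [0, 9, 10, 13]; color 2: [5, 6, 7, 17]; color 3: [16].
(χ(G) = 3 ≤ 3.)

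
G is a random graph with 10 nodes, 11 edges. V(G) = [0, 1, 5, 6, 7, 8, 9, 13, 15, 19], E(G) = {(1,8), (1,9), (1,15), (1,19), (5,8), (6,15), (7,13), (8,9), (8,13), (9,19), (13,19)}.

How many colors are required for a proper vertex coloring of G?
Clique number ω(G) = 3 (lower bound: χ ≥ ω).
The clique on [1, 8, 9] has size 3, forcing χ ≥ 3, and the coloring below uses 3 colors, so χ(G) = 3.
A valid 3-coloring: color 1: [0, 1, 5, 6, 13]; color 2: [7, 8, 15, 19]; color 3: [9].

χ(G) = 3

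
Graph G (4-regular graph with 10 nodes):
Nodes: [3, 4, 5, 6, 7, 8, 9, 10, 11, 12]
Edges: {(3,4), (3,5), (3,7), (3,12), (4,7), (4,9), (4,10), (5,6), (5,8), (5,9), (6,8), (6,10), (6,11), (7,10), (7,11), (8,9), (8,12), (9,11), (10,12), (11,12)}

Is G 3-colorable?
A valid 3-coloring: color 1: [6, 7, 9, 12]; color 2: [4, 5, 11]; color 3: [3, 8, 10].
(χ(G) = 3 ≤ 3.)

Yes, G is 3-colorable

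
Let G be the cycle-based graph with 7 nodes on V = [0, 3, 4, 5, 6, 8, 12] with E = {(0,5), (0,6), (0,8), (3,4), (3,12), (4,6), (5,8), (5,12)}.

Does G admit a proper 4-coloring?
Yes, G is 4-colorable

A valid 4-coloring: color 1: [0, 4, 12]; color 2: [3, 5, 6]; color 3: [8].
(χ(G) = 3 ≤ 4.)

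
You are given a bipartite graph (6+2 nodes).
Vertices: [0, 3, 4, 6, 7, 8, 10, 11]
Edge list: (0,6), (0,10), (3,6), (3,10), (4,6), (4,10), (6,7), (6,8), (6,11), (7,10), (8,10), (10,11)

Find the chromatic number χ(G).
χ(G) = 2

Clique number ω(G) = 2 (lower bound: χ ≥ ω).
The graph is bipartite (no odd cycle), so 2 colors suffice: χ(G) = 2.
A valid 2-coloring: color 1: [6, 10]; color 2: [0, 3, 4, 7, 8, 11].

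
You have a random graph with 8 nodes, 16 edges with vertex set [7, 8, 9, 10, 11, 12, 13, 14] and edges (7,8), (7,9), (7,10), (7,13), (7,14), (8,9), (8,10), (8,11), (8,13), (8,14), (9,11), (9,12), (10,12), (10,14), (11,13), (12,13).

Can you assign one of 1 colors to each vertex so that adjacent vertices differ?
No, G is not 1-colorable

The clique on vertices [7, 8, 10, 14] has size 4 > 1, so it alone needs 4 colors.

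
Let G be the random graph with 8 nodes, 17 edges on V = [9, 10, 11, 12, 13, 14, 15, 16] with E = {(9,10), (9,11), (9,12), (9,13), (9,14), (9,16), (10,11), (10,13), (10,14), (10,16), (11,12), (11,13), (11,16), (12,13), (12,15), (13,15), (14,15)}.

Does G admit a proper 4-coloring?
A valid 4-coloring: color 1: [9, 15]; color 2: [10, 12]; color 3: [13, 14, 16]; color 4: [11].
(χ(G) = 4 ≤ 4.)

Yes, G is 4-colorable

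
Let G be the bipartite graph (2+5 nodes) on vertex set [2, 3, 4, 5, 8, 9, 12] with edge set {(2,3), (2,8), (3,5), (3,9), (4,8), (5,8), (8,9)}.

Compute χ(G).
χ(G) = 2

Clique number ω(G) = 2 (lower bound: χ ≥ ω).
The graph is bipartite (no odd cycle), so 2 colors suffice: χ(G) = 2.
A valid 2-coloring: color 1: [3, 8, 12]; color 2: [2, 4, 5, 9].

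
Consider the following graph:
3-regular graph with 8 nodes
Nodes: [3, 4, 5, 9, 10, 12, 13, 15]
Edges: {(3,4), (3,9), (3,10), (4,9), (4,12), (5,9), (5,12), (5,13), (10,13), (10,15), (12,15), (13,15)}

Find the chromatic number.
χ(G) = 3

Clique number ω(G) = 3 (lower bound: χ ≥ ω).
The clique on [3, 4, 9] has size 3, forcing χ ≥ 3, and the coloring below uses 3 colors, so χ(G) = 3.
A valid 3-coloring: color 1: [3, 12, 13]; color 2: [4, 5, 15]; color 3: [9, 10].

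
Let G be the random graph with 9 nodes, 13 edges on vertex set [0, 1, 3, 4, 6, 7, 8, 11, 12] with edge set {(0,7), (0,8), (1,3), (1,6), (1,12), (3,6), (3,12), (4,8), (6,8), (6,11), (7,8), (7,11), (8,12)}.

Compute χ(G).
Clique number ω(G) = 3 (lower bound: χ ≥ ω).
The clique on [0, 7, 8] has size 3, forcing χ ≥ 3, and the coloring below uses 3 colors, so χ(G) = 3.
A valid 3-coloring: color 1: [3, 8, 11]; color 2: [4, 6, 7, 12]; color 3: [0, 1].

χ(G) = 3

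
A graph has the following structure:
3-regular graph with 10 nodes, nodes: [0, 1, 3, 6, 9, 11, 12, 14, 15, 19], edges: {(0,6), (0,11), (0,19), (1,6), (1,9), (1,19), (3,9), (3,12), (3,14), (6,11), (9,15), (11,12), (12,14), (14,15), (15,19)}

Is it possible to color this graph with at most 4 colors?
Yes, G is 4-colorable

A valid 4-coloring: color 1: [0, 1, 3, 15]; color 2: [6, 9, 12, 19]; color 3: [11, 14].
(χ(G) = 3 ≤ 4.)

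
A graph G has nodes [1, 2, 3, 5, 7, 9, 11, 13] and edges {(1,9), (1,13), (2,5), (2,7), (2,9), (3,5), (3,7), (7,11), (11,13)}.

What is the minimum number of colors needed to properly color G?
χ(G) = 2

Clique number ω(G) = 2 (lower bound: χ ≥ ω).
The graph is bipartite (no odd cycle), so 2 colors suffice: χ(G) = 2.
A valid 2-coloring: color 1: [5, 7, 9, 13]; color 2: [1, 2, 3, 11].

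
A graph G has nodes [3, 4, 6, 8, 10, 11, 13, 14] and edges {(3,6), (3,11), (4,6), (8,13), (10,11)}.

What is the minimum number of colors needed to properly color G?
Clique number ω(G) = 2 (lower bound: χ ≥ ω).
The graph is bipartite (no odd cycle), so 2 colors suffice: χ(G) = 2.
A valid 2-coloring: color 1: [6, 11, 13, 14]; color 2: [3, 4, 8, 10].

χ(G) = 2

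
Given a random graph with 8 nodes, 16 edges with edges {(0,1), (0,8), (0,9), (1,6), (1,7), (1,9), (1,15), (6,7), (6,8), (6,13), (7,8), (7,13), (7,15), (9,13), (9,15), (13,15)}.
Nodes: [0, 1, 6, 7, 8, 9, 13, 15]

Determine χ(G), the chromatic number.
Clique number ω(G) = 3 (lower bound: χ ≥ ω).
The clique on [6, 7, 8] has size 3, forcing χ ≥ 3, and the coloring below uses 3 colors, so χ(G) = 3.
A valid 3-coloring: color 1: [7, 9]; color 2: [1, 8, 13]; color 3: [0, 6, 15].

χ(G) = 3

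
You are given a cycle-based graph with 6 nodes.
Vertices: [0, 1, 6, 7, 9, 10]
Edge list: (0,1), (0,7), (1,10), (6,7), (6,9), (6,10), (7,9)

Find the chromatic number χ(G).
Clique number ω(G) = 3 (lower bound: χ ≥ ω).
The clique on [6, 7, 9] has size 3, forcing χ ≥ 3, and the coloring below uses 3 colors, so χ(G) = 3.
A valid 3-coloring: color 1: [1, 7]; color 2: [0, 6]; color 3: [9, 10].

χ(G) = 3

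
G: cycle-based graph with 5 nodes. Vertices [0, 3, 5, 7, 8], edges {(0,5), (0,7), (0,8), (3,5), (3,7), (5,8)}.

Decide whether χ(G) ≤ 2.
No, G is not 2-colorable

The clique on vertices [0, 5, 8] has size 3 > 2, so it alone needs 3 colors.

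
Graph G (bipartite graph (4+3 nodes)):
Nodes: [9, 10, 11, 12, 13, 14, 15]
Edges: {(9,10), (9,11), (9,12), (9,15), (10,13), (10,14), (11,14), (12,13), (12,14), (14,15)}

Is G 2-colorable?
Yes, G is 2-colorable

A valid 2-coloring: color 1: [9, 13, 14]; color 2: [10, 11, 12, 15].
(χ(G) = 2 ≤ 2.)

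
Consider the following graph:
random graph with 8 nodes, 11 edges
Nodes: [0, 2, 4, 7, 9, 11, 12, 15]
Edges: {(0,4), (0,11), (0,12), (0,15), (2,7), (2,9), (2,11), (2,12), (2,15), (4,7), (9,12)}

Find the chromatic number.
Clique number ω(G) = 3 (lower bound: χ ≥ ω).
The clique on [2, 9, 12] has size 3, forcing χ ≥ 3, and the coloring below uses 3 colors, so χ(G) = 3.
A valid 3-coloring: color 1: [0, 2]; color 2: [4, 11, 12, 15]; color 3: [7, 9].

χ(G) = 3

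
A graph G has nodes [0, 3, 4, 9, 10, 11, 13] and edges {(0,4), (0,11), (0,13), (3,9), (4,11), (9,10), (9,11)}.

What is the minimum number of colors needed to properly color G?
Clique number ω(G) = 3 (lower bound: χ ≥ ω).
The clique on [0, 4, 11] has size 3, forcing χ ≥ 3, and the coloring below uses 3 colors, so χ(G) = 3.
A valid 3-coloring: color 1: [3, 10, 11, 13]; color 2: [0, 9]; color 3: [4].

χ(G) = 3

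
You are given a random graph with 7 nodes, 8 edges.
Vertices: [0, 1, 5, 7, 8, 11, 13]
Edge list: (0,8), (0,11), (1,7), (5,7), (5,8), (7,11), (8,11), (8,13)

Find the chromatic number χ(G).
Clique number ω(G) = 3 (lower bound: χ ≥ ω).
The clique on [0, 8, 11] has size 3, forcing χ ≥ 3, and the coloring below uses 3 colors, so χ(G) = 3.
A valid 3-coloring: color 1: [7, 8]; color 2: [1, 5, 11, 13]; color 3: [0].

χ(G) = 3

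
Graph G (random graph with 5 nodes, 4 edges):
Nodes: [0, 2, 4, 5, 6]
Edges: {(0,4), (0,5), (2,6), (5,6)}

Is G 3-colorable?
A valid 3-coloring: color 1: [0, 6]; color 2: [2, 4, 5].
(χ(G) = 2 ≤ 3.)

Yes, G is 3-colorable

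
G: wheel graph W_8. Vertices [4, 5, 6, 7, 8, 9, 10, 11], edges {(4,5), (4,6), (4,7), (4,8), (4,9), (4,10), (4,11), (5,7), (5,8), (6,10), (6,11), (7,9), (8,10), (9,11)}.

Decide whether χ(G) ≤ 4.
Yes, G is 4-colorable

A valid 4-coloring: color 1: [4]; color 2: [5, 10, 11]; color 3: [6, 7, 8]; color 4: [9].
(χ(G) = 4 ≤ 4.)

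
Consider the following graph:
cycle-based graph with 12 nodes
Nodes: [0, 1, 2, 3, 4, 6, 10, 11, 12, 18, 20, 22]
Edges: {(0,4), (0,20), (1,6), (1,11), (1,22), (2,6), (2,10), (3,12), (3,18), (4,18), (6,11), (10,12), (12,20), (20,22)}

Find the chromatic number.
Clique number ω(G) = 3 (lower bound: χ ≥ ω).
The clique on [1, 6, 11] has size 3, forcing χ ≥ 3, and the coloring below uses 3 colors, so χ(G) = 3.
A valid 3-coloring: color 1: [0, 1, 2, 12, 18]; color 2: [3, 4, 6, 10, 20]; color 3: [11, 22].

χ(G) = 3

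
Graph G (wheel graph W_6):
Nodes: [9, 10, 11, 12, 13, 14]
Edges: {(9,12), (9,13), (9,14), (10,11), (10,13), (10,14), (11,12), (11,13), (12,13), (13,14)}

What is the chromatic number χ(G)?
χ(G) = 4

Clique number ω(G) = 3 (lower bound: χ ≥ ω).
Odd cycle [14, 9, 12, 11, 10] needs 3 colors (χ ≥ 3).
Vertex 13 is adjacent to every vertex of [9, 10, 11, 12, 14], which already need 3 colors among themselves, so 13 needs a new color (χ ≥ 4).
The coloring below uses 4 colors, so χ(G) = 4.
A valid 4-coloring: color 1: [13]; color 2: [11, 14]; color 3: [9, 10]; color 4: [12].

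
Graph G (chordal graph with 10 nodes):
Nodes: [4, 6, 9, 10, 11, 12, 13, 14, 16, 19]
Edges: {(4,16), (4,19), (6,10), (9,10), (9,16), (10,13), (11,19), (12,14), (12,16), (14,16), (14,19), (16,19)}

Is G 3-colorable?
Yes, G is 3-colorable

A valid 3-coloring: color 1: [10, 11, 16]; color 2: [6, 9, 12, 13, 19]; color 3: [4, 14].
(χ(G) = 3 ≤ 3.)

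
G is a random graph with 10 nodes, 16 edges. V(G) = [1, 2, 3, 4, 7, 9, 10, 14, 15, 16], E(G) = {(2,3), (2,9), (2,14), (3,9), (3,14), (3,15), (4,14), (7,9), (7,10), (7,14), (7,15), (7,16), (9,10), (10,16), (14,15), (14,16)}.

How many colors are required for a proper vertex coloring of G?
χ(G) = 4

Clique number ω(G) = 3 (lower bound: χ ≥ ω).
Suppose a proper 3-coloring c exists. The clique [2, 3, 9] takes 3 distinct colors; by symmetry let c(2) = 1, c(3) = 2, c(9) = 3.
- Vertex 14: neighbors [2, 3] already have colors [1, 2] ⇒ c(14) = 3.
- Vertex 15: neighbors [3, 14] already have colors [2, 3] ⇒ c(15) = 1.
- Vertex 7: neighbors [15, 9] already have colors [1, 3] ⇒ c(7) = 2.
- Vertex 10: neighbors [7, 9] already have colors [2, 3] ⇒ c(10) = 1.
- Vertex 16: neighbors [10, 7, 14] already have colors [1, 2, 3] — all 3 colors blocked. Contradiction.
The forced assignments end in a contradiction, so G has no proper 3-coloring (χ ≥ 4).
The coloring below uses 4 colors, so χ(G) = 4.
A valid 4-coloring: color 1: [1, 9, 14]; color 2: [3, 4, 7]; color 3: [2, 15, 16]; color 4: [10].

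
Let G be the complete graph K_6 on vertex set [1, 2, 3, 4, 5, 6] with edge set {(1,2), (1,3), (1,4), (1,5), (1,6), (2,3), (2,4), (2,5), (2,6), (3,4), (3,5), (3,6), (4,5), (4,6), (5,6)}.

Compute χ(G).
Clique number ω(G) = 6 (lower bound: χ ≥ ω).
The clique on [1, 2, 3, 4, 5, 6] has size 6, forcing χ ≥ 6, and the coloring below uses 6 colors, so χ(G) = 6.
A valid 6-coloring: color 1: [3]; color 2: [1]; color 3: [5]; color 4: [6]; color 5: [2]; color 6: [4].

χ(G) = 6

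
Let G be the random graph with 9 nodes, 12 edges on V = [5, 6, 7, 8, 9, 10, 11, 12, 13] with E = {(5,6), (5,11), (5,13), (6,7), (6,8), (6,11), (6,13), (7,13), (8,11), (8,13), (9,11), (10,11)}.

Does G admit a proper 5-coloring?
Yes, G is 5-colorable

A valid 5-coloring: color 1: [11, 12, 13]; color 2: [6, 9, 10]; color 3: [5, 7, 8].
(χ(G) = 3 ≤ 5.)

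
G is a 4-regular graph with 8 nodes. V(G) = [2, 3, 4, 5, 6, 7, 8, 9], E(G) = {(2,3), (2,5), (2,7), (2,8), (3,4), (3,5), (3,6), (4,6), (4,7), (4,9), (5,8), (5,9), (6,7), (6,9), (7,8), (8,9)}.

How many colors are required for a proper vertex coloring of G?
Clique number ω(G) = 3 (lower bound: χ ≥ ω).
Suppose a proper 3-coloring c exists. The clique [2, 3, 5] takes 3 distinct colors; by symmetry let c(2) = 1, c(3) = 2, c(5) = 3.
- Vertex 8: neighbors [2, 5] already have colors [1, 3] ⇒ c(8) = 2.
- Vertex 7: neighbors [2, 8] already have colors [1, 2] ⇒ c(7) = 3.
- Vertex 4: neighbors [3, 7] already have colors [2, 3] ⇒ c(4) = 1.
- Vertex 6: neighbors [4, 3, 7] already have colors [1, 2, 3] — all 3 colors blocked. Contradiction.
The forced assignments end in a contradiction, so G has no proper 3-coloring (χ ≥ 4).
The coloring below uses 4 colors, so χ(G) = 4.
A valid 4-coloring: color 1: [4, 5]; color 2: [3, 7, 9]; color 3: [2, 6]; color 4: [8].

χ(G) = 4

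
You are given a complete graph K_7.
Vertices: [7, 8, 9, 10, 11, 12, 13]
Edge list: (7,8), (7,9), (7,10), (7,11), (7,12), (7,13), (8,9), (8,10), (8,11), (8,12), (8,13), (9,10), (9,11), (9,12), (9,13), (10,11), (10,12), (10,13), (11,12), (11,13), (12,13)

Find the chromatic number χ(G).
χ(G) = 7

Clique number ω(G) = 7 (lower bound: χ ≥ ω).
The clique on [7, 8, 9, 10, 11, 12, 13] has size 7, forcing χ ≥ 7, and the coloring below uses 7 colors, so χ(G) = 7.
A valid 7-coloring: color 1: [11]; color 2: [12]; color 3: [9]; color 4: [7]; color 5: [10]; color 6: [13]; color 7: [8].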